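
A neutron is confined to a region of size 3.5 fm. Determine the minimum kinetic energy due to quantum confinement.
422.883 keV

Using the uncertainty principle:

1. Position uncertainty: Δx ≈ 3.500e-15 m
2. Minimum momentum uncertainty: Δp = ℏ/(2Δx) = 1.507e-20 kg·m/s
3. Minimum kinetic energy:
   KE = (Δp)²/(2m) = (1.507e-20)²/(2 × 1.675e-27 kg)
   KE = 6.775e-14 J = 422.883 keV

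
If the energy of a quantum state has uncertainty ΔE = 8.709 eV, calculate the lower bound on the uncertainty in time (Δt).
37.789 as

Using the energy-time uncertainty principle:
ΔEΔt ≥ ℏ/2

The minimum uncertainty in time is:
Δt_min = ℏ/(2ΔE)
Δt_min = (1.055e-34 J·s) / (2 × 1.395e-18 J)
Δt_min = 3.779e-17 s = 37.789 as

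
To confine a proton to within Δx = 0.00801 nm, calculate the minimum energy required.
80.852 meV

Localizing a particle requires giving it sufficient momentum uncertainty:

1. From uncertainty principle: Δp ≥ ℏ/(2Δx)
   Δp_min = (1.055e-34 J·s) / (2 × 8.010e-12 m)
   Δp_min = 6.583e-24 kg·m/s

2. This momentum uncertainty corresponds to kinetic energy:
   KE ≈ (Δp)²/(2m) = (6.583e-24)²/(2 × 1.673e-27 kg)
   KE = 1.295e-20 J = 80.852 meV

Tighter localization requires more energy.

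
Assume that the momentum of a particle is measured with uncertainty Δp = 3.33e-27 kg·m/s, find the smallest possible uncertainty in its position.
15.834 nm

Using the Heisenberg uncertainty principle:
ΔxΔp ≥ ℏ/2

The minimum uncertainty in position is:
Δx_min = ℏ/(2Δp)
Δx_min = (1.055e-34 J·s) / (2 × 3.330e-27 kg·m/s)
Δx_min = 1.583e-08 m = 15.834 nm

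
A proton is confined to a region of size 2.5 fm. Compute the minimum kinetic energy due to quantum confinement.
829.992 keV

Using the uncertainty principle:

1. Position uncertainty: Δx ≈ 2.500e-15 m
2. Minimum momentum uncertainty: Δp = ℏ/(2Δx) = 2.109e-20 kg·m/s
3. Minimum kinetic energy:
   KE = (Δp)²/(2m) = (2.109e-20)²/(2 × 1.673e-27 kg)
   KE = 1.330e-13 J = 829.992 keV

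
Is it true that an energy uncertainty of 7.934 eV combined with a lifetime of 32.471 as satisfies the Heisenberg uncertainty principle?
No, it violates the uncertainty relation.

Calculate the product ΔEΔt:
ΔE = 7.934 eV = 1.271e-18 J
ΔEΔt = (1.271e-18 J) × (3.247e-17 s)
ΔEΔt = 4.128e-35 J·s

Compare to the minimum allowed value ℏ/2:
ℏ/2 = 5.273e-35 J·s

Since ΔEΔt = 4.128e-35 J·s < 5.273e-35 J·s = ℏ/2,
this violates the uncertainty relation.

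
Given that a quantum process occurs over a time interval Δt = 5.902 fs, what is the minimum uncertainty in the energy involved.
55.762 meV

Using the energy-time uncertainty principle:
ΔEΔt ≥ ℏ/2

The minimum uncertainty in energy is:
ΔE_min = ℏ/(2Δt)
ΔE_min = (1.055e-34 J·s) / (2 × 5.902e-15 s)
ΔE_min = 8.934e-21 J = 55.762 meV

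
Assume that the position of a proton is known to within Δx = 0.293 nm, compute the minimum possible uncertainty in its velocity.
107.592 m/s

Using the Heisenberg uncertainty principle and Δp = mΔv:
ΔxΔp ≥ ℏ/2
Δx(mΔv) ≥ ℏ/2

The minimum uncertainty in velocity is:
Δv_min = ℏ/(2mΔx)
Δv_min = (1.055e-34 J·s) / (2 × 1.673e-27 kg × 2.930e-10 m)
Δv_min = 1.076e+02 m/s = 107.592 m/s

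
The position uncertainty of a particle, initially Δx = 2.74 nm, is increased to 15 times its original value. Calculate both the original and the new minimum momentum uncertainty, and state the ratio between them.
Original Δp_min = 1.924 × 10^-26 kg·m/s; new Δp'_min = 1.283 × 10^-27 kg·m/s; ratio Δp'_min/Δp_min = 1/15.

From the uncertainty principle ΔxΔp ≥ ℏ/2, the minimum momentum uncertainty is Δp_min = ℏ/(2Δx).

Original (Δx = 2.74 nm = 2.740e-09 m):
Δp_min = (1.055e-34 J·s)/(2 × 2.740e-09 m) = 1.924e-26 kg·m/s

When Δx → 15Δx:
Δp'_min = ℏ/(2 × 15Δx) = (1/15) × ℏ/(2Δx) = (1/15) × Δp_min
Δp'_min = 1/15 × 1.924e-26 kg·m/s = 1.283e-27 kg·m/s

Since Δp_min ∝ 1/Δx, when Δx is increased to 15 times its original value, Δp_min decreases to 1/15 of its original value.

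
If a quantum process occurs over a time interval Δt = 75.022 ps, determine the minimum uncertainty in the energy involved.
4.387 μeV

Using the energy-time uncertainty principle:
ΔEΔt ≥ ℏ/2

The minimum uncertainty in energy is:
ΔE_min = ℏ/(2Δt)
ΔE_min = (1.055e-34 J·s) / (2 × 7.502e-11 s)
ΔE_min = 7.028e-25 J = 4.387 μeV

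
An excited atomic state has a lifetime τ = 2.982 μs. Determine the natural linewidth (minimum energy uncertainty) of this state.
110.364 peV

Using the energy-time uncertainty principle:
ΔEΔt ≥ ℏ/2

The lifetime τ represents the time uncertainty Δt.
The natural linewidth (minimum energy uncertainty) is:

ΔE = ℏ/(2τ)
ΔE = (1.055e-34 J·s) / (2 × 2.982e-06 s)
ΔE = 1.768e-29 J = 110.364 peV

This natural linewidth limits the precision of spectroscopic measurements.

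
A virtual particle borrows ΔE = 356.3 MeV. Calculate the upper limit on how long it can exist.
9.237 × 10^-25 s

Using the energy-time uncertainty principle:
ΔEΔt ≥ ℏ/2

For a virtual particle borrowing energy ΔE, the maximum lifetime is:
Δt_max = ℏ/(2ΔE)

Converting energy:
ΔE = 356.3 MeV = 5.709e-11 J

Δt_max = (1.055e-34 J·s) / (2 × 5.709e-11 J)
Δt_max = 9.237e-25 s = 9.237 × 10^-25 s

Virtual particles with higher borrowed energy exist for shorter times.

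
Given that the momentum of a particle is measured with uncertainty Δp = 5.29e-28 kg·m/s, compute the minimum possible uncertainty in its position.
99.676 nm

Using the Heisenberg uncertainty principle:
ΔxΔp ≥ ℏ/2

The minimum uncertainty in position is:
Δx_min = ℏ/(2Δp)
Δx_min = (1.055e-34 J·s) / (2 × 5.290e-28 kg·m/s)
Δx_min = 9.968e-08 m = 99.676 nm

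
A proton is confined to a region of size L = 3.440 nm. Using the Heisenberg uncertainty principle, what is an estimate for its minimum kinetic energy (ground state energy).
438.366 neV

Using the uncertainty principle to estimate ground state energy:

1. The position uncertainty is approximately the confinement size:
   Δx ≈ L = 3.440e-09 m

2. From ΔxΔp ≥ ℏ/2, the minimum momentum uncertainty is:
   Δp ≈ ℏ/(2L) = 1.533e-26 kg·m/s

3. The kinetic energy is approximately:
   KE ≈ (Δp)²/(2m) = (1.533e-26)²/(2 × 1.673e-27 kg)
   KE ≈ 7.023e-26 J = 438.366 neV

This is an order-of-magnitude estimate of the ground state energy.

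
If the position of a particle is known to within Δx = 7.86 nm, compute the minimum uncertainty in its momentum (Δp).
6.708 × 10^-27 kg·m/s

Using the Heisenberg uncertainty principle:
ΔxΔp ≥ ℏ/2

The minimum uncertainty in momentum is:
Δp_min = ℏ/(2Δx)
Δp_min = (1.055e-34 J·s) / (2 × 7.860e-09 m)
Δp_min = 6.708e-27 kg·m/s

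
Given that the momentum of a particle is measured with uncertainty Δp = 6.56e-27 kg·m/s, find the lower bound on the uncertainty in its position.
8.038 nm

Using the Heisenberg uncertainty principle:
ΔxΔp ≥ ℏ/2

The minimum uncertainty in position is:
Δx_min = ℏ/(2Δp)
Δx_min = (1.055e-34 J·s) / (2 × 6.560e-27 kg·m/s)
Δx_min = 8.038e-09 m = 8.038 nm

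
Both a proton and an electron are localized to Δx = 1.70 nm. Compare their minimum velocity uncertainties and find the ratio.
The electron has the larger minimum velocity uncertainty, by a ratio of 1836.2.

For both particles, Δp_min = ℏ/(2Δx) = 3.102e-26 kg·m/s (same for both).

The velocity uncertainty is Δv = Δp/m:
- proton: Δv = 3.102e-26 / 1.673e-27 = 1.854e+01 m/s = 18.544 m/s
- electron: Δv = 3.102e-26 / 9.109e-31 = 3.405e+04 m/s = 34.049 km/s

Ratio: 3.405e+04 / 1.854e+01 = 1836.2

The lighter particle has larger velocity uncertainty because Δv ∝ 1/m.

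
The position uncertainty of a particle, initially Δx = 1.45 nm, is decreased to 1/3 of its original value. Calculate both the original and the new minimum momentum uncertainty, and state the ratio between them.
Original Δp_min = 3.636 × 10^-26 kg·m/s; new Δp'_min = 1.091 × 10^-25 kg·m/s; ratio Δp'_min/Δp_min = 3.

From the uncertainty principle ΔxΔp ≥ ℏ/2, the minimum momentum uncertainty is Δp_min = ℏ/(2Δx).

Original (Δx = 1.45 nm = 1.450e-09 m):
Δp_min = (1.055e-34 J·s)/(2 × 1.450e-09 m) = 3.636e-26 kg·m/s

When Δx → (1/3)Δx:
Δp'_min = ℏ/(2 × (1/3)Δx) = 3 × ℏ/(2Δx) = 3 × Δp_min
Δp'_min = 3 × 3.636e-26 kg·m/s = 1.091e-25 kg·m/s

Since Δp_min ∝ 1/Δx, when Δx is decreased to 1/3 of its original value, Δp_min increases to 3 times its original value.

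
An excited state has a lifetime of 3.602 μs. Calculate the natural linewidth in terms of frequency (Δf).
22.093 kHz

Using the energy-time uncertainty principle and E = hf:
ΔEΔt ≥ ℏ/2
hΔf·Δt ≥ ℏ/2

The minimum frequency uncertainty is:
Δf = ℏ/(2hτ) = 1/(4πτ)
Δf = 1/(4π × 3.602e-06 s)
Δf = 2.209e+04 Hz = 22.093 kHz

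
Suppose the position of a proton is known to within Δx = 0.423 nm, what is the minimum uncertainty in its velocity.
74.526 m/s

Using the Heisenberg uncertainty principle and Δp = mΔv:
ΔxΔp ≥ ℏ/2
Δx(mΔv) ≥ ℏ/2

The minimum uncertainty in velocity is:
Δv_min = ℏ/(2mΔx)
Δv_min = (1.055e-34 J·s) / (2 × 1.673e-27 kg × 4.230e-10 m)
Δv_min = 7.453e+01 m/s = 74.526 m/s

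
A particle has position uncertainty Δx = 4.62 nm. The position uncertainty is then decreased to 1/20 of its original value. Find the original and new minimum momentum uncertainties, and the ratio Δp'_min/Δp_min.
Original Δp_min = 1.141 × 10^-26 kg·m/s; new Δp'_min = 2.283 × 10^-25 kg·m/s; ratio Δp'_min/Δp_min = 20.

From the uncertainty principle ΔxΔp ≥ ℏ/2, the minimum momentum uncertainty is Δp_min = ℏ/(2Δx).

Original (Δx = 4.62 nm = 4.620e-09 m):
Δp_min = (1.055e-34 J·s)/(2 × 4.620e-09 m) = 1.141e-26 kg·m/s

When Δx → (1/20)Δx:
Δp'_min = ℏ/(2 × (1/20)Δx) = 20 × ℏ/(2Δx) = 20 × Δp_min
Δp'_min = 20 × 1.141e-26 kg·m/s = 2.283e-25 kg·m/s

Since Δp_min ∝ 1/Δx, when Δx is decreased to 1/20 of its original value, Δp_min increases to 20 times its original value.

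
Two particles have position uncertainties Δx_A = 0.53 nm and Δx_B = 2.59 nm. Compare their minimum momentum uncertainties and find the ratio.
Particle A has the larger minimum momentum uncertainty, by a factor of 4.89.

For each particle, the minimum momentum uncertainty is Δp_min = ℏ/(2Δx):

Particle A: Δp_A = ℏ/(2×5.300e-10 m) = 9.949e-26 kg·m/s
Particle B: Δp_B = ℏ/(2×2.590e-09 m) = 2.036e-26 kg·m/s

Ratio: Δp_A/Δp_B = 4.89

Since Δp_min ∝ 1/Δx, the particle with smaller position uncertainty (A) has larger momentum uncertainty.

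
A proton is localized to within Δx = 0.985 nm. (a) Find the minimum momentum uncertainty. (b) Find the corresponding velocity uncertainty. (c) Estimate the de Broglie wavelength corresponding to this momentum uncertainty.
(a) Δp_min = 5.353 × 10^-26 kg·m/s
(b) Δv_min = 32.005 m/s
(c) λ_dB = 12.378 nm

Step-by-step:

(a) From the uncertainty principle:
Δp_min = ℏ/(2Δx) = (1.055e-34 J·s)/(2 × 9.850e-10 m) = 5.353e-26 kg·m/s

(b) The velocity uncertainty:
Δv = Δp/m = (5.353e-26 kg·m/s)/(1.673e-27 kg) = 3.200e+01 m/s = 32.005 m/s

(c) The de Broglie wavelength for this momentum:
λ = h/p = (6.626e-34 J·s)/(5.353e-26 kg·m/s) = 1.238e-08 m = 12.378 nm

Note: The de Broglie wavelength is comparable to the localization size, as expected from wave-particle duality.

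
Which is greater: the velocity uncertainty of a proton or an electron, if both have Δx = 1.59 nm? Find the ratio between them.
The electron has the larger minimum velocity uncertainty, by a ratio of 1836.2.

For both particles, Δp_min = ℏ/(2Δx) = 3.316e-26 kg·m/s (same for both).

The velocity uncertainty is Δv = Δp/m:
- proton: Δv = 3.316e-26 / 1.673e-27 = 1.983e+01 m/s = 19.827 m/s
- electron: Δv = 3.316e-26 / 9.109e-31 = 3.640e+04 m/s = 36.405 km/s

Ratio: 3.640e+04 / 1.983e+01 = 1836.2

The lighter particle has larger velocity uncertainty because Δv ∝ 1/m.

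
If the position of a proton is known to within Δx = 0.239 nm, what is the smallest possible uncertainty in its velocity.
131.902 m/s

Using the Heisenberg uncertainty principle and Δp = mΔv:
ΔxΔp ≥ ℏ/2
Δx(mΔv) ≥ ℏ/2

The minimum uncertainty in velocity is:
Δv_min = ℏ/(2mΔx)
Δv_min = (1.055e-34 J·s) / (2 × 1.673e-27 kg × 2.390e-10 m)
Δv_min = 1.319e+02 m/s = 131.902 m/s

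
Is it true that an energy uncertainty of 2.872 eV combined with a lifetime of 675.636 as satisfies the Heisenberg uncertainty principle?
Yes, it satisfies the uncertainty relation.

Calculate the product ΔEΔt:
ΔE = 2.872 eV = 4.601e-19 J
ΔEΔt = (4.601e-19 J) × (6.756e-16 s)
ΔEΔt = 3.109e-34 J·s

Compare to the minimum allowed value ℏ/2:
ℏ/2 = 5.273e-35 J·s

Since ΔEΔt = 3.109e-34 J·s ≥ 5.273e-35 J·s = ℏ/2,
this satisfies the uncertainty relation.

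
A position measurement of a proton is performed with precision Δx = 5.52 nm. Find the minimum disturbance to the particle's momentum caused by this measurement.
9.552 × 10^-27 kg·m/s

The uncertainty principle implies that measuring position disturbs momentum:
ΔxΔp ≥ ℏ/2

When we measure position with precision Δx, we necessarily introduce a momentum uncertainty:
Δp ≥ ℏ/(2Δx)
Δp_min = (1.055e-34 J·s) / (2 × 5.520e-09 m)
Δp_min = 9.552e-27 kg·m/s

The more precisely we measure position, the greater the momentum disturbance.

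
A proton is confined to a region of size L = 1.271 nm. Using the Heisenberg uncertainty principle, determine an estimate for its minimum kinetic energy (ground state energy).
3.211 μeV

Using the uncertainty principle to estimate ground state energy:

1. The position uncertainty is approximately the confinement size:
   Δx ≈ L = 1.271e-09 m

2. From ΔxΔp ≥ ℏ/2, the minimum momentum uncertainty is:
   Δp ≈ ℏ/(2L) = 4.149e-26 kg·m/s

3. The kinetic energy is approximately:
   KE ≈ (Δp)²/(2m) = (4.149e-26)²/(2 × 1.673e-27 kg)
   KE ≈ 5.145e-25 J = 3.211 μeV

This is an order-of-magnitude estimate of the ground state energy.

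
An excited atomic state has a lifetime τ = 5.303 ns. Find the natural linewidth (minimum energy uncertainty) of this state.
62.060 neV

Using the energy-time uncertainty principle:
ΔEΔt ≥ ℏ/2

The lifetime τ represents the time uncertainty Δt.
The natural linewidth (minimum energy uncertainty) is:

ΔE = ℏ/(2τ)
ΔE = (1.055e-34 J·s) / (2 × 5.303e-09 s)
ΔE = 9.943e-27 J = 62.060 neV

This natural linewidth limits the precision of spectroscopic measurements.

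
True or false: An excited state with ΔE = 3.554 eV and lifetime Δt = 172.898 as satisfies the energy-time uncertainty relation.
Yes, it satisfies the uncertainty relation.

Calculate the product ΔEΔt:
ΔE = 3.554 eV = 5.694e-19 J
ΔEΔt = (5.694e-19 J) × (1.729e-16 s)
ΔEΔt = 9.845e-35 J·s

Compare to the minimum allowed value ℏ/2:
ℏ/2 = 5.273e-35 J·s

Since ΔEΔt = 9.845e-35 J·s ≥ 5.273e-35 J·s = ℏ/2,
this satisfies the uncertainty relation.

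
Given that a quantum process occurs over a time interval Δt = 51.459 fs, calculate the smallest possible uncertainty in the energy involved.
6.395 meV

Using the energy-time uncertainty principle:
ΔEΔt ≥ ℏ/2

The minimum uncertainty in energy is:
ΔE_min = ℏ/(2Δt)
ΔE_min = (1.055e-34 J·s) / (2 × 5.146e-14 s)
ΔE_min = 1.025e-21 J = 6.395 meV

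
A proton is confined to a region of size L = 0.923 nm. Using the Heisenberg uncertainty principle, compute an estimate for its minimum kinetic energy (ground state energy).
6.089 μeV

Using the uncertainty principle to estimate ground state energy:

1. The position uncertainty is approximately the confinement size:
   Δx ≈ L = 9.230e-10 m

2. From ΔxΔp ≥ ℏ/2, the minimum momentum uncertainty is:
   Δp ≈ ℏ/(2L) = 5.713e-26 kg·m/s

3. The kinetic energy is approximately:
   KE ≈ (Δp)²/(2m) = (5.713e-26)²/(2 × 1.673e-27 kg)
   KE ≈ 9.756e-25 J = 6.089 μeV

This is an order-of-magnitude estimate of the ground state energy.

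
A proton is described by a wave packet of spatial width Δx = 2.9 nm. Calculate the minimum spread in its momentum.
1.818 × 10^-26 kg·m/s

For a wave packet, the spatial width Δx and momentum spread Δp are related by the uncertainty principle:
ΔxΔp ≥ ℏ/2

The minimum momentum spread is:
Δp_min = ℏ/(2Δx)
Δp_min = (1.055e-34 J·s) / (2 × 2.900e-09 m)
Δp_min = 1.818e-26 kg·m/s

A wave packet cannot have both a well-defined position and well-defined momentum.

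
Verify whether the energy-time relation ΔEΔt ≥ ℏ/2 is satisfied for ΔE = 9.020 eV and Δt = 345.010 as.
Yes, it satisfies the uncertainty relation.

Calculate the product ΔEΔt:
ΔE = 9.020 eV = 1.445e-18 J
ΔEΔt = (1.445e-18 J) × (3.450e-16 s)
ΔEΔt = 4.986e-34 J·s

Compare to the minimum allowed value ℏ/2:
ℏ/2 = 5.273e-35 J·s

Since ΔEΔt = 4.986e-34 J·s ≥ 5.273e-35 J·s = ℏ/2,
this satisfies the uncertainty relation.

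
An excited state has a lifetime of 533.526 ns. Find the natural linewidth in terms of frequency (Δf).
149.154 kHz

Using the energy-time uncertainty principle and E = hf:
ΔEΔt ≥ ℏ/2
hΔf·Δt ≥ ℏ/2

The minimum frequency uncertainty is:
Δf = ℏ/(2hτ) = 1/(4πτ)
Δf = 1/(4π × 5.335e-07 s)
Δf = 1.492e+05 Hz = 149.154 kHz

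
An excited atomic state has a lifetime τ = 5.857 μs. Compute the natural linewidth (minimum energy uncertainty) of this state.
56.190 peV

Using the energy-time uncertainty principle:
ΔEΔt ≥ ℏ/2

The lifetime τ represents the time uncertainty Δt.
The natural linewidth (minimum energy uncertainty) is:

ΔE = ℏ/(2τ)
ΔE = (1.055e-34 J·s) / (2 × 5.857e-06 s)
ΔE = 9.003e-30 J = 56.190 peV

This natural linewidth limits the precision of spectroscopic measurements.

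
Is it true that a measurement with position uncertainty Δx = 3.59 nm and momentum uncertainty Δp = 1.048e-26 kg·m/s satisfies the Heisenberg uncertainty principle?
No, it violates the uncertainty principle (impossible measurement).

Calculate the product ΔxΔp:
ΔxΔp = (3.590e-09 m) × (1.048e-26 kg·m/s)
ΔxΔp = 3.762e-35 J·s

Compare to the minimum allowed value ℏ/2:
ℏ/2 = 5.273e-35 J·s

Since ΔxΔp = 3.762e-35 J·s < 5.273e-35 J·s = ℏ/2,
the measurement violates the uncertainty principle.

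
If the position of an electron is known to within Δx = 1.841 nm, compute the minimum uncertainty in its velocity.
31.442 km/s

Using the Heisenberg uncertainty principle and Δp = mΔv:
ΔxΔp ≥ ℏ/2
Δx(mΔv) ≥ ℏ/2

The minimum uncertainty in velocity is:
Δv_min = ℏ/(2mΔx)
Δv_min = (1.055e-34 J·s) / (2 × 9.109e-31 kg × 1.841e-09 m)
Δv_min = 3.144e+04 m/s = 31.442 km/s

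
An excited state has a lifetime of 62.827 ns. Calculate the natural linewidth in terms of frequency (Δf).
1.267 MHz

Using the energy-time uncertainty principle and E = hf:
ΔEΔt ≥ ℏ/2
hΔf·Δt ≥ ℏ/2

The minimum frequency uncertainty is:
Δf = ℏ/(2hτ) = 1/(4πτ)
Δf = 1/(4π × 6.283e-08 s)
Δf = 1.267e+06 Hz = 1.267 MHz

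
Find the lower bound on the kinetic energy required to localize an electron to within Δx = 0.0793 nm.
1.515 eV

Localizing a particle requires giving it sufficient momentum uncertainty:

1. From uncertainty principle: Δp ≥ ℏ/(2Δx)
   Δp_min = (1.055e-34 J·s) / (2 × 7.930e-11 m)
   Δp_min = 6.649e-25 kg·m/s

2. This momentum uncertainty corresponds to kinetic energy:
   KE ≈ (Δp)²/(2m) = (6.649e-25)²/(2 × 9.109e-31 kg)
   KE = 2.427e-19 J = 1.515 eV

Tighter localization requires more energy.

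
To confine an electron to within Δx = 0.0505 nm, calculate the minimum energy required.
3.735 eV

Localizing a particle requires giving it sufficient momentum uncertainty:

1. From uncertainty principle: Δp ≥ ℏ/(2Δx)
   Δp_min = (1.055e-34 J·s) / (2 × 5.050e-11 m)
   Δp_min = 1.044e-24 kg·m/s

2. This momentum uncertainty corresponds to kinetic energy:
   KE ≈ (Δp)²/(2m) = (1.044e-24)²/(2 × 9.109e-31 kg)
   KE = 5.984e-19 J = 3.735 eV

Tighter localization requires more energy.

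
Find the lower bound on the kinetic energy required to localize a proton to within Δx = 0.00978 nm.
54.235 meV

Localizing a particle requires giving it sufficient momentum uncertainty:

1. From uncertainty principle: Δp ≥ ℏ/(2Δx)
   Δp_min = (1.055e-34 J·s) / (2 × 9.780e-12 m)
   Δp_min = 5.391e-24 kg·m/s

2. This momentum uncertainty corresponds to kinetic energy:
   KE ≈ (Δp)²/(2m) = (5.391e-24)²/(2 × 1.673e-27 kg)
   KE = 8.689e-21 J = 54.235 meV

Tighter localization requires more energy.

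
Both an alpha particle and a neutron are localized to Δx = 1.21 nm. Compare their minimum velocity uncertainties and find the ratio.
The neutron has the larger minimum velocity uncertainty, by a ratio of 4.0.

For both particles, Δp_min = ℏ/(2Δx) = 4.358e-26 kg·m/s (same for both).

The velocity uncertainty is Δv = Δp/m:
- alpha particle: Δv = 4.358e-26 / 6.645e-27 = 6.558e+00 m/s = 6.558 m/s
- neutron: Δv = 4.358e-26 / 1.675e-27 = 2.602e+01 m/s = 26.017 m/s

Ratio: 2.602e+01 / 6.558e+00 = 4.0

The lighter particle has larger velocity uncertainty because Δv ∝ 1/m.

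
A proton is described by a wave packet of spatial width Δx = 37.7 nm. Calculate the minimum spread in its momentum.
1.399 × 10^-27 kg·m/s

For a wave packet, the spatial width Δx and momentum spread Δp are related by the uncertainty principle:
ΔxΔp ≥ ℏ/2

The minimum momentum spread is:
Δp_min = ℏ/(2Δx)
Δp_min = (1.055e-34 J·s) / (2 × 3.770e-08 m)
Δp_min = 1.399e-27 kg·m/s

A wave packet cannot have both a well-defined position and well-defined momentum.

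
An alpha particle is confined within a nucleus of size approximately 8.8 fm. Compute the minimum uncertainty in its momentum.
5.992 × 10^-21 kg·m/s

Using the Heisenberg uncertainty principle:
ΔxΔp ≥ ℏ/2

With Δx ≈ L = 8.800e-15 m (the confinement size):
Δp_min = ℏ/(2Δx)
Δp_min = (1.055e-34 J·s) / (2 × 8.800e-15 m)
Δp_min = 5.992e-21 kg·m/s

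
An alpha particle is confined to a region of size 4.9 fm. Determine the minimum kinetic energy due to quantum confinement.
54.386 keV

Using the uncertainty principle:

1. Position uncertainty: Δx ≈ 4.900e-15 m
2. Minimum momentum uncertainty: Δp = ℏ/(2Δx) = 1.076e-20 kg·m/s
3. Minimum kinetic energy:
   KE = (Δp)²/(2m) = (1.076e-20)²/(2 × 6.645e-27 kg)
   KE = 8.714e-15 J = 54.386 keV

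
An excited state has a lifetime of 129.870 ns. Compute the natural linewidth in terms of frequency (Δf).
612.747 kHz

Using the energy-time uncertainty principle and E = hf:
ΔEΔt ≥ ℏ/2
hΔf·Δt ≥ ℏ/2

The minimum frequency uncertainty is:
Δf = ℏ/(2hτ) = 1/(4πτ)
Δf = 1/(4π × 1.299e-07 s)
Δf = 6.127e+05 Hz = 612.747 kHz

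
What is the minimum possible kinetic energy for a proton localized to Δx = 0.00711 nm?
102.616 meV

Localizing a particle requires giving it sufficient momentum uncertainty:

1. From uncertainty principle: Δp ≥ ℏ/(2Δx)
   Δp_min = (1.055e-34 J·s) / (2 × 7.110e-12 m)
   Δp_min = 7.416e-24 kg·m/s

2. This momentum uncertainty corresponds to kinetic energy:
   KE ≈ (Δp)²/(2m) = (7.416e-24)²/(2 × 1.673e-27 kg)
   KE = 1.644e-20 J = 102.616 meV

Tighter localization requires more energy.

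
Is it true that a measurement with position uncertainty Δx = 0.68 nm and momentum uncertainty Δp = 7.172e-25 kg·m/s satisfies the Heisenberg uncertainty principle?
Yes, it satisfies the uncertainty principle.

Calculate the product ΔxΔp:
ΔxΔp = (6.800e-10 m) × (7.172e-25 kg·m/s)
ΔxΔp = 4.877e-34 J·s

Compare to the minimum allowed value ℏ/2:
ℏ/2 = 5.273e-35 J·s

Since ΔxΔp = 4.877e-34 J·s ≥ 5.273e-35 J·s = ℏ/2,
the measurement satisfies the uncertainty principle.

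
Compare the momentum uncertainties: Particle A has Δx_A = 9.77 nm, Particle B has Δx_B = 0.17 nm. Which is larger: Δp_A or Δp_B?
Particle B has the larger minimum momentum uncertainty, by a factor of 57.47.

For each particle, the minimum momentum uncertainty is Δp_min = ℏ/(2Δx):

Particle A: Δp_A = ℏ/(2×9.770e-09 m) = 5.397e-27 kg·m/s
Particle B: Δp_B = ℏ/(2×1.700e-10 m) = 3.102e-25 kg·m/s

Ratio: Δp_B/Δp_A = 57.47

Since Δp_min ∝ 1/Δx, the particle with smaller position uncertainty (B) has larger momentum uncertainty.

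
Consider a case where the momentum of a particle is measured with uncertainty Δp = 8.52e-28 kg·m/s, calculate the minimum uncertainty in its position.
61.888 nm

Using the Heisenberg uncertainty principle:
ΔxΔp ≥ ℏ/2

The minimum uncertainty in position is:
Δx_min = ℏ/(2Δp)
Δx_min = (1.055e-34 J·s) / (2 × 8.520e-28 kg·m/s)
Δx_min = 6.189e-08 m = 61.888 nm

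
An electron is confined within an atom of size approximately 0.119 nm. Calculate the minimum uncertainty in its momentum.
4.431 × 10^-25 kg·m/s

Using the Heisenberg uncertainty principle:
ΔxΔp ≥ ℏ/2

With Δx ≈ L = 1.190e-10 m (the confinement size):
Δp_min = ℏ/(2Δx)
Δp_min = (1.055e-34 J·s) / (2 × 1.190e-10 m)
Δp_min = 4.431e-25 kg·m/s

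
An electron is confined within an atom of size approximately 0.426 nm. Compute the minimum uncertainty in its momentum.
1.238 × 10^-25 kg·m/s

Using the Heisenberg uncertainty principle:
ΔxΔp ≥ ℏ/2

With Δx ≈ L = 4.260e-10 m (the confinement size):
Δp_min = ℏ/(2Δx)
Δp_min = (1.055e-34 J·s) / (2 × 4.260e-10 m)
Δp_min = 1.238e-25 kg·m/s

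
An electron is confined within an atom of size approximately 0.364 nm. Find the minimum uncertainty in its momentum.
1.449 × 10^-25 kg·m/s

Using the Heisenberg uncertainty principle:
ΔxΔp ≥ ℏ/2

With Δx ≈ L = 3.640e-10 m (the confinement size):
Δp_min = ℏ/(2Δx)
Δp_min = (1.055e-34 J·s) / (2 × 3.640e-10 m)
Δp_min = 1.449e-25 kg·m/s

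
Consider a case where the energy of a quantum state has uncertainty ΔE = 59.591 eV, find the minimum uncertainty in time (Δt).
5.523 as

Using the energy-time uncertainty principle:
ΔEΔt ≥ ℏ/2

The minimum uncertainty in time is:
Δt_min = ℏ/(2ΔE)
Δt_min = (1.055e-34 J·s) / (2 × 9.548e-18 J)
Δt_min = 5.523e-18 s = 5.523 as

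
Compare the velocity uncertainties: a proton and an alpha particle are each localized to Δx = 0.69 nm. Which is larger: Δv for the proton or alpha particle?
The proton has the larger minimum velocity uncertainty, by a ratio of 4.0.

For both particles, Δp_min = ℏ/(2Δx) = 7.642e-26 kg·m/s (same for both).

The velocity uncertainty is Δv = Δp/m:
- proton: Δv = 7.642e-26 / 1.673e-27 = 4.569e+01 m/s = 45.688 m/s
- alpha particle: Δv = 7.642e-26 / 6.645e-27 = 1.150e+01 m/s = 11.501 m/s

Ratio: 4.569e+01 / 1.150e+01 = 4.0

The lighter particle has larger velocity uncertainty because Δv ∝ 1/m.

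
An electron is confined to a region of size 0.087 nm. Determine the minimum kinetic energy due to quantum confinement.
1.258 eV

Using the uncertainty principle:

1. Position uncertainty: Δx ≈ 8.700e-11 m
2. Minimum momentum uncertainty: Δp = ℏ/(2Δx) = 6.061e-25 kg·m/s
3. Minimum kinetic energy:
   KE = (Δp)²/(2m) = (6.061e-25)²/(2 × 9.109e-31 kg)
   KE = 2.016e-19 J = 1.258 eV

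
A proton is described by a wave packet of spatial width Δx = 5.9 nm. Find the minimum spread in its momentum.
8.937 × 10^-27 kg·m/s

For a wave packet, the spatial width Δx and momentum spread Δp are related by the uncertainty principle:
ΔxΔp ≥ ℏ/2

The minimum momentum spread is:
Δp_min = ℏ/(2Δx)
Δp_min = (1.055e-34 J·s) / (2 × 5.900e-09 m)
Δp_min = 8.937e-27 kg·m/s

A wave packet cannot have both a well-defined position and well-defined momentum.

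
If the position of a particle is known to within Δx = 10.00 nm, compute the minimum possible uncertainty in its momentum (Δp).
5.273 × 10^-27 kg·m/s

Using the Heisenberg uncertainty principle:
ΔxΔp ≥ ℏ/2

The minimum uncertainty in momentum is:
Δp_min = ℏ/(2Δx)
Δp_min = (1.055e-34 J·s) / (2 × 1.000e-08 m)
Δp_min = 5.273e-27 kg·m/s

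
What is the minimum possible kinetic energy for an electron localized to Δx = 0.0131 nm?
55.503 eV

Localizing a particle requires giving it sufficient momentum uncertainty:

1. From uncertainty principle: Δp ≥ ℏ/(2Δx)
   Δp_min = (1.055e-34 J·s) / (2 × 1.310e-11 m)
   Δp_min = 4.025e-24 kg·m/s

2. This momentum uncertainty corresponds to kinetic energy:
   KE ≈ (Δp)²/(2m) = (4.025e-24)²/(2 × 9.109e-31 kg)
   KE = 8.893e-18 J = 55.503 eV

Tighter localization requires more energy.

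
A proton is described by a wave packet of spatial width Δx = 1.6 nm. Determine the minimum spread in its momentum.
3.296 × 10^-26 kg·m/s

For a wave packet, the spatial width Δx and momentum spread Δp are related by the uncertainty principle:
ΔxΔp ≥ ℏ/2

The minimum momentum spread is:
Δp_min = ℏ/(2Δx)
Δp_min = (1.055e-34 J·s) / (2 × 1.600e-09 m)
Δp_min = 3.296e-26 kg·m/s

A wave packet cannot have both a well-defined position and well-defined momentum.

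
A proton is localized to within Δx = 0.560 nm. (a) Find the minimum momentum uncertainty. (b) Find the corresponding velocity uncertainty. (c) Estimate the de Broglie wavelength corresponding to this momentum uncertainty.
(a) Δp_min = 9.416 × 10^-26 kg·m/s
(b) Δv_min = 56.294 m/s
(c) λ_dB = 7.037 nm

Step-by-step:

(a) From the uncertainty principle:
Δp_min = ℏ/(2Δx) = (1.055e-34 J·s)/(2 × 5.600e-10 m) = 9.416e-26 kg·m/s

(b) The velocity uncertainty:
Δv = Δp/m = (9.416e-26 kg·m/s)/(1.673e-27 kg) = 5.629e+01 m/s = 56.294 m/s

(c) The de Broglie wavelength for this momentum:
λ = h/p = (6.626e-34 J·s)/(9.416e-26 kg·m/s) = 7.037e-09 m = 7.037 nm

Note: The de Broglie wavelength is comparable to the localization size, as expected from wave-particle duality.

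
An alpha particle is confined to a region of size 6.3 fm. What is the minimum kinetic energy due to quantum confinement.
32.900 keV

Using the uncertainty principle:

1. Position uncertainty: Δx ≈ 6.300e-15 m
2. Minimum momentum uncertainty: Δp = ℏ/(2Δx) = 8.370e-21 kg·m/s
3. Minimum kinetic energy:
   KE = (Δp)²/(2m) = (8.370e-21)²/(2 × 6.645e-27 kg)
   KE = 5.271e-15 J = 32.900 keV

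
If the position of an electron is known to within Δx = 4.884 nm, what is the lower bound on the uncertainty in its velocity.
11.852 km/s

Using the Heisenberg uncertainty principle and Δp = mΔv:
ΔxΔp ≥ ℏ/2
Δx(mΔv) ≥ ℏ/2

The minimum uncertainty in velocity is:
Δv_min = ℏ/(2mΔx)
Δv_min = (1.055e-34 J·s) / (2 × 9.109e-31 kg × 4.884e-09 m)
Δv_min = 1.185e+04 m/s = 11.852 km/s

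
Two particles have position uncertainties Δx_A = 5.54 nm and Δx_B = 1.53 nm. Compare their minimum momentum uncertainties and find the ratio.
Particle B has the larger minimum momentum uncertainty, by a factor of 3.62.

For each particle, the minimum momentum uncertainty is Δp_min = ℏ/(2Δx):

Particle A: Δp_A = ℏ/(2×5.540e-09 m) = 9.518e-27 kg·m/s
Particle B: Δp_B = ℏ/(2×1.530e-09 m) = 3.446e-26 kg·m/s

Ratio: Δp_B/Δp_A = 3.62

Since Δp_min ∝ 1/Δx, the particle with smaller position uncertainty (B) has larger momentum uncertainty.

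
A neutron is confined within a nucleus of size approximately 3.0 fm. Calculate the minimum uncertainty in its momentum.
1.758 × 10^-20 kg·m/s

Using the Heisenberg uncertainty principle:
ΔxΔp ≥ ℏ/2

With Δx ≈ L = 3.000e-15 m (the confinement size):
Δp_min = ℏ/(2Δx)
Δp_min = (1.055e-34 J·s) / (2 × 3.000e-15 m)
Δp_min = 1.758e-20 kg·m/s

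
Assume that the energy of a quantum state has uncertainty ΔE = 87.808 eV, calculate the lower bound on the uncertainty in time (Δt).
3.748 as

Using the energy-time uncertainty principle:
ΔEΔt ≥ ℏ/2

The minimum uncertainty in time is:
Δt_min = ℏ/(2ΔE)
Δt_min = (1.055e-34 J·s) / (2 × 1.407e-17 J)
Δt_min = 3.748e-18 s = 3.748 as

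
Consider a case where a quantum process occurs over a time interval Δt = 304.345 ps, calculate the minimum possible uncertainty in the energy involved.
1.081 μeV

Using the energy-time uncertainty principle:
ΔEΔt ≥ ℏ/2

The minimum uncertainty in energy is:
ΔE_min = ℏ/(2Δt)
ΔE_min = (1.055e-34 J·s) / (2 × 3.043e-10 s)
ΔE_min = 1.733e-25 J = 1.081 μeV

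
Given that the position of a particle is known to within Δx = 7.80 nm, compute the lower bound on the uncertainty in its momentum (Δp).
6.760 × 10^-27 kg·m/s

Using the Heisenberg uncertainty principle:
ΔxΔp ≥ ℏ/2

The minimum uncertainty in momentum is:
Δp_min = ℏ/(2Δx)
Δp_min = (1.055e-34 J·s) / (2 × 7.800e-09 m)
Δp_min = 6.760e-27 kg·m/s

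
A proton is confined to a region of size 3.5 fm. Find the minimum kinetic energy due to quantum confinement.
423.466 keV

Using the uncertainty principle:

1. Position uncertainty: Δx ≈ 3.500e-15 m
2. Minimum momentum uncertainty: Δp = ℏ/(2Δx) = 1.507e-20 kg·m/s
3. Minimum kinetic energy:
   KE = (Δp)²/(2m) = (1.507e-20)²/(2 × 1.673e-27 kg)
   KE = 6.785e-14 J = 423.466 keV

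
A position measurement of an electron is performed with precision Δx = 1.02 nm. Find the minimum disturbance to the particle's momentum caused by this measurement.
5.169 × 10^-26 kg·m/s

The uncertainty principle implies that measuring position disturbs momentum:
ΔxΔp ≥ ℏ/2

When we measure position with precision Δx, we necessarily introduce a momentum uncertainty:
Δp ≥ ℏ/(2Δx)
Δp_min = (1.055e-34 J·s) / (2 × 1.020e-09 m)
Δp_min = 5.169e-26 kg·m/s

The more precisely we measure position, the greater the momentum disturbance.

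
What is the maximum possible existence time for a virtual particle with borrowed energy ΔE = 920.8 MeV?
3.574 × 10^-25 s

Using the energy-time uncertainty principle:
ΔEΔt ≥ ℏ/2

For a virtual particle borrowing energy ΔE, the maximum lifetime is:
Δt_max = ℏ/(2ΔE)

Converting energy:
ΔE = 920.8 MeV = 1.475e-10 J

Δt_max = (1.055e-34 J·s) / (2 × 1.475e-10 J)
Δt_max = 3.574e-25 s = 3.574 × 10^-25 s

Virtual particles with higher borrowed energy exist for shorter times.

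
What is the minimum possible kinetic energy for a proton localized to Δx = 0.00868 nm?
68.852 meV

Localizing a particle requires giving it sufficient momentum uncertainty:

1. From uncertainty principle: Δp ≥ ℏ/(2Δx)
   Δp_min = (1.055e-34 J·s) / (2 × 8.680e-12 m)
   Δp_min = 6.075e-24 kg·m/s

2. This momentum uncertainty corresponds to kinetic energy:
   KE ≈ (Δp)²/(2m) = (6.075e-24)²/(2 × 1.673e-27 kg)
   KE = 1.103e-20 J = 68.852 meV

Tighter localization requires more energy.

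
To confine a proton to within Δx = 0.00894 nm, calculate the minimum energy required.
64.905 meV

Localizing a particle requires giving it sufficient momentum uncertainty:

1. From uncertainty principle: Δp ≥ ℏ/(2Δx)
   Δp_min = (1.055e-34 J·s) / (2 × 8.940e-12 m)
   Δp_min = 5.898e-24 kg·m/s

2. This momentum uncertainty corresponds to kinetic energy:
   KE ≈ (Δp)²/(2m) = (5.898e-24)²/(2 × 1.673e-27 kg)
   KE = 1.040e-20 J = 64.905 meV

Tighter localization requires more energy.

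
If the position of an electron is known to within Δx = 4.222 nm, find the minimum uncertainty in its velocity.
13.710 km/s

Using the Heisenberg uncertainty principle and Δp = mΔv:
ΔxΔp ≥ ℏ/2
Δx(mΔv) ≥ ℏ/2

The minimum uncertainty in velocity is:
Δv_min = ℏ/(2mΔx)
Δv_min = (1.055e-34 J·s) / (2 × 9.109e-31 kg × 4.222e-09 m)
Δv_min = 1.371e+04 m/s = 13.710 km/s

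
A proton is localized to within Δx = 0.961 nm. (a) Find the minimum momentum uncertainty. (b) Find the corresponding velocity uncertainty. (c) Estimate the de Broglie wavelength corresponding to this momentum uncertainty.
(a) Δp_min = 5.487 × 10^-26 kg·m/s
(b) Δv_min = 32.804 m/s
(c) λ_dB = 12.076 nm

Step-by-step:

(a) From the uncertainty principle:
Δp_min = ℏ/(2Δx) = (1.055e-34 J·s)/(2 × 9.610e-10 m) = 5.487e-26 kg·m/s

(b) The velocity uncertainty:
Δv = Δp/m = (5.487e-26 kg·m/s)/(1.673e-27 kg) = 3.280e+01 m/s = 32.804 m/s

(c) The de Broglie wavelength for this momentum:
λ = h/p = (6.626e-34 J·s)/(5.487e-26 kg·m/s) = 1.208e-08 m = 12.076 nm

Note: The de Broglie wavelength is comparable to the localization size, as expected from wave-particle duality.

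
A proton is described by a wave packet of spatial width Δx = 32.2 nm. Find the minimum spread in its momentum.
1.638 × 10^-27 kg·m/s

For a wave packet, the spatial width Δx and momentum spread Δp are related by the uncertainty principle:
ΔxΔp ≥ ℏ/2

The minimum momentum spread is:
Δp_min = ℏ/(2Δx)
Δp_min = (1.055e-34 J·s) / (2 × 3.220e-08 m)
Δp_min = 1.638e-27 kg·m/s

A wave packet cannot have both a well-defined position and well-defined momentum.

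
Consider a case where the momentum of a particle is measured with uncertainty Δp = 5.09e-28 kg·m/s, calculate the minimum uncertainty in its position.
103.593 nm

Using the Heisenberg uncertainty principle:
ΔxΔp ≥ ℏ/2

The minimum uncertainty in position is:
Δx_min = ℏ/(2Δp)
Δx_min = (1.055e-34 J·s) / (2 × 5.090e-28 kg·m/s)
Δx_min = 1.036e-07 m = 103.593 nm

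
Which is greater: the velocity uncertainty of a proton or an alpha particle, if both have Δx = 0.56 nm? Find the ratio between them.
The proton has the larger minimum velocity uncertainty, by a ratio of 4.0.

For both particles, Δp_min = ℏ/(2Δx) = 9.416e-26 kg·m/s (same for both).

The velocity uncertainty is Δv = Δp/m:
- proton: Δv = 9.416e-26 / 1.673e-27 = 5.629e+01 m/s = 56.294 m/s
- alpha particle: Δv = 9.416e-26 / 6.645e-27 = 1.417e+01 m/s = 14.171 m/s

Ratio: 5.629e+01 / 1.417e+01 = 4.0

The lighter particle has larger velocity uncertainty because Δv ∝ 1/m.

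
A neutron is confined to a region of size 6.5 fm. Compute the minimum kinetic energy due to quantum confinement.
122.611 keV

Using the uncertainty principle:

1. Position uncertainty: Δx ≈ 6.500e-15 m
2. Minimum momentum uncertainty: Δp = ℏ/(2Δx) = 8.112e-21 kg·m/s
3. Minimum kinetic energy:
   KE = (Δp)²/(2m) = (8.112e-21)²/(2 × 1.675e-27 kg)
   KE = 1.964e-14 J = 122.611 keV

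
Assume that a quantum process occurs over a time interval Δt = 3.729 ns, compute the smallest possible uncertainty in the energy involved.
88.256 neV

Using the energy-time uncertainty principle:
ΔEΔt ≥ ℏ/2

The minimum uncertainty in energy is:
ΔE_min = ℏ/(2Δt)
ΔE_min = (1.055e-34 J·s) / (2 × 3.729e-09 s)
ΔE_min = 1.414e-26 J = 88.256 neV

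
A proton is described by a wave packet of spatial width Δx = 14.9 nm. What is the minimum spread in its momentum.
3.539 × 10^-27 kg·m/s

For a wave packet, the spatial width Δx and momentum spread Δp are related by the uncertainty principle:
ΔxΔp ≥ ℏ/2

The minimum momentum spread is:
Δp_min = ℏ/(2Δx)
Δp_min = (1.055e-34 J·s) / (2 × 1.490e-08 m)
Δp_min = 3.539e-27 kg·m/s

A wave packet cannot have both a well-defined position and well-defined momentum.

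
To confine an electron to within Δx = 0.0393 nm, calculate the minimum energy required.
6.167 eV

Localizing a particle requires giving it sufficient momentum uncertainty:

1. From uncertainty principle: Δp ≥ ℏ/(2Δx)
   Δp_min = (1.055e-34 J·s) / (2 × 3.930e-11 m)
   Δp_min = 1.342e-24 kg·m/s

2. This momentum uncertainty corresponds to kinetic energy:
   KE ≈ (Δp)²/(2m) = (1.342e-24)²/(2 × 9.109e-31 kg)
   KE = 9.881e-19 J = 6.167 eV

Tighter localization requires more energy.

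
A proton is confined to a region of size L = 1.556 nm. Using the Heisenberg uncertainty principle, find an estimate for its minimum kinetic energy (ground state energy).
2.143 μeV

Using the uncertainty principle to estimate ground state energy:

1. The position uncertainty is approximately the confinement size:
   Δx ≈ L = 1.556e-09 m

2. From ΔxΔp ≥ ℏ/2, the minimum momentum uncertainty is:
   Δp ≈ ℏ/(2L) = 3.389e-26 kg·m/s

3. The kinetic energy is approximately:
   KE ≈ (Δp)²/(2m) = (3.389e-26)²/(2 × 1.673e-27 kg)
   KE ≈ 3.433e-25 J = 2.143 μeV

This is an order-of-magnitude estimate of the ground state energy.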